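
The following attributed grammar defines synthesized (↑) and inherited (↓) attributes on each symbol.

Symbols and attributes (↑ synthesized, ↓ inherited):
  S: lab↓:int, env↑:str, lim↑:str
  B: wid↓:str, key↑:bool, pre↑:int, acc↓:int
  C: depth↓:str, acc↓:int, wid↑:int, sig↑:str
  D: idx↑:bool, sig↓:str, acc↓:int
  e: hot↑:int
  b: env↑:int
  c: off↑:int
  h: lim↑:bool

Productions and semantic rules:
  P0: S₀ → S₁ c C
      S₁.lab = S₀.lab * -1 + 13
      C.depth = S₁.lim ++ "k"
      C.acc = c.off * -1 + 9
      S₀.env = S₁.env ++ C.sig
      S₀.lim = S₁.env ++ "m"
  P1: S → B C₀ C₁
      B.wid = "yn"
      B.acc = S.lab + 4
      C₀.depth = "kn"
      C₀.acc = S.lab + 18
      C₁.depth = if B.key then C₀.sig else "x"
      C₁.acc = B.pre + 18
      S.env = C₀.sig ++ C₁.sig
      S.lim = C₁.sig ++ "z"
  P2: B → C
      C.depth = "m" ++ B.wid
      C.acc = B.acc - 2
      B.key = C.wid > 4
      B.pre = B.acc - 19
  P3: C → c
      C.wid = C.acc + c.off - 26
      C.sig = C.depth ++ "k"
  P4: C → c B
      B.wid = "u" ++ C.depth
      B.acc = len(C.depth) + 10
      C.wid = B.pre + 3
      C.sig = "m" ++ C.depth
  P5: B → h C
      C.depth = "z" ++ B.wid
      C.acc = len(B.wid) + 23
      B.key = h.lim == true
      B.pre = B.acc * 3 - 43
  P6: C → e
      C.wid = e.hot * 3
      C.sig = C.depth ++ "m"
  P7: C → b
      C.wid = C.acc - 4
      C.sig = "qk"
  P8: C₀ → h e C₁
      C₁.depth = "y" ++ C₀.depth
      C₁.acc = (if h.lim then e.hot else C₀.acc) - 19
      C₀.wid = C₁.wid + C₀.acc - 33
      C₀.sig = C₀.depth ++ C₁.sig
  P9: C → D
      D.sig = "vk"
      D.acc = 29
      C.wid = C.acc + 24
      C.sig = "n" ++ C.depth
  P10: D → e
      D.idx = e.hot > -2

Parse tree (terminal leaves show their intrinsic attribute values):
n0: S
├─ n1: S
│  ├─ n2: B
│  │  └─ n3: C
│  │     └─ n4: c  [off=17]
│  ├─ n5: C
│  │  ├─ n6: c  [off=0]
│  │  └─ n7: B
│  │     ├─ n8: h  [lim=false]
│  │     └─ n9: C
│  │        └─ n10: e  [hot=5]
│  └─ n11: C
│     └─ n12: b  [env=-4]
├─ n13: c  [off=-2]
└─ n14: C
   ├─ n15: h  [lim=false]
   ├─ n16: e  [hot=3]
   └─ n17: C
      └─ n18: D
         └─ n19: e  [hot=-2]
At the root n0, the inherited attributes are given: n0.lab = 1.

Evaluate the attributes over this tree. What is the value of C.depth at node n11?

"mkn"

1. n0.lab = 1  [given at root]
2. n1.lab = 12  [S₀.lab * -1 + 13]
3. n2.wid = "yn"  ["yn"]
4. n2.acc = 16  [S.lab + 4]
5. n3.depth = "myn"  ["m" ++ B.wid]
6. n3.acc = 14  [B.acc - 2]
7. n4.off = 17  [terminal]
8. n3.wid = 5  [C.acc + c.off - 26]
9. n3.sig = "mynk"  [C.depth ++ "k"]
10. n2.key = true  [C.wid > 4]
11. n2.pre = -3  [B.acc - 19]
12. n5.depth = "kn"  ["kn"]
13. n5.acc = 30  [S.lab + 18]
14. n6.off = 0  [terminal]
15. n7.wid = "ukn"  ["u" ++ C.depth]
16. n7.acc = 12  [len(C.depth) + 10]
17. n8.lim = false  [terminal]
18. n9.depth = "zukn"  ["z" ++ B.wid]
19. n9.acc = 26  [len(B.wid) + 23]
20. n10.hot = 5  [terminal]
21. n9.wid = 15  [e.hot * 3]
22. n9.sig = "zuknm"  [C.depth ++ "m"]
23. n7.key = false  [h.lim == true]
24. n7.pre = -7  [B.acc * 3 - 43]
25. n5.wid = -4  [B.pre + 3]
26. n5.sig = "mkn"  ["m" ++ C.depth]
27. n11.depth = "mkn"  [if B.key then C₀.sig else "x"]
28. n11.acc = 15  [B.pre + 18]
29. n12.env = -4  [terminal]
30. n11.wid = 11  [C.acc - 4]
31. n11.sig = "qk"  ["qk"]
32. n1.env = "mknqk"  [C₀.sig ++ C₁.sig]
33. n1.lim = "qkz"  [C₁.sig ++ "z"]
34. n13.off = -2  [terminal]
35. n14.depth = "qkzk"  [S₁.lim ++ "k"]
36. n14.acc = 11  [c.off * -1 + 9]
37. n15.lim = false  [terminal]
38. n16.hot = 3  [terminal]
39. n17.depth = "yqkzk"  ["y" ++ C₀.depth]
40. n17.acc = -8  [(if h.lim then e.hot else C₀.acc) - 19]
41. n18.sig = "vk"  ["vk"]
42. n18.acc = 29  [29]
43. n19.hot = -2  [terminal]
44. n18.idx = false  [e.hot > -2]
45. n17.wid = 16  [C.acc + 24]
46. n17.sig = "nyqkzk"  ["n" ++ C.depth]
47. n14.wid = -6  [C₁.wid + C₀.acc - 33]
48. n14.sig = "qkzknyqkzk"  [C₀.depth ++ C₁.sig]
49. n0.env = "mknqkqkzknyqkzk"  [S₁.env ++ C.sig]
50. n0.lim = "mknqkm"  [S₁.env ++ "m"]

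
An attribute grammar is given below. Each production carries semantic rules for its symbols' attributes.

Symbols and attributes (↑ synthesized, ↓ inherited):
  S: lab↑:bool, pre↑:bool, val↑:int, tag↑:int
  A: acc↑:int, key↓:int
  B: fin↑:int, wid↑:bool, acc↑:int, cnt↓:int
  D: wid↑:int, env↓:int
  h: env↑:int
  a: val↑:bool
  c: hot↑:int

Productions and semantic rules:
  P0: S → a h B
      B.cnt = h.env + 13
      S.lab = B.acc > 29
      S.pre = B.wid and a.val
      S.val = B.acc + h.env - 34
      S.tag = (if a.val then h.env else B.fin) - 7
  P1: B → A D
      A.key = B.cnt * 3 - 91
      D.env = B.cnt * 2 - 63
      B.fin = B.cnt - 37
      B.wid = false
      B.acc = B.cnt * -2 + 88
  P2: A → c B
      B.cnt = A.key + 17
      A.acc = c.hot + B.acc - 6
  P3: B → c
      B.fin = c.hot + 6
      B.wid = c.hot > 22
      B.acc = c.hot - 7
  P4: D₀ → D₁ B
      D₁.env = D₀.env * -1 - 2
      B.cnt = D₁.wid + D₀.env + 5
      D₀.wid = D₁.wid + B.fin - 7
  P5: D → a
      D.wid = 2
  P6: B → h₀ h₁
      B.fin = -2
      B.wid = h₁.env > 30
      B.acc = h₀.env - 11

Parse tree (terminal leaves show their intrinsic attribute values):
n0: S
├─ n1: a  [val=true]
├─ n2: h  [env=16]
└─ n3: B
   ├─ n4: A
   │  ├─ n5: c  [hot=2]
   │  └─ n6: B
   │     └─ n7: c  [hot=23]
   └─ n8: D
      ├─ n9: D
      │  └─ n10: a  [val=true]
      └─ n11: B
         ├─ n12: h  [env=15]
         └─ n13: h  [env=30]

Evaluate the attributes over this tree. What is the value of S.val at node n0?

1. n1.val = true  [terminal]
2. n2.env = 16  [terminal]
3. n3.cnt = 29  [h.env + 13]
4. n4.key = -4  [B.cnt * 3 - 91]
5. n5.hot = 2  [terminal]
6. n6.cnt = 13  [A.key + 17]
7. n7.hot = 23  [terminal]
8. n6.fin = 29  [c.hot + 6]
9. n6.wid = true  [c.hot > 22]
10. n6.acc = 16  [c.hot - 7]
11. n4.acc = 12  [c.hot + B.acc - 6]
12. n8.env = -5  [B.cnt * 2 - 63]
13. n9.env = 3  [D₀.env * -1 - 2]
14. n10.val = true  [terminal]
15. n9.wid = 2  [2]
16. n11.cnt = 2  [D₁.wid + D₀.env + 5]
17. n12.env = 15  [terminal]
18. n13.env = 30  [terminal]
19. n11.fin = -2  [-2]
20. n11.wid = false  [h₁.env > 30]
21. n11.acc = 4  [h₀.env - 11]
22. n8.wid = -7  [D₁.wid + B.fin - 7]
23. n3.fin = -8  [B.cnt - 37]
24. n3.wid = false  [false]
25. n3.acc = 30  [B.cnt * -2 + 88]
26. n0.lab = true  [B.acc > 29]
27. n0.pre = false  [B.wid and a.val]
28. n0.val = 12  [B.acc + h.env - 34]
29. n0.tag = 9  [(if a.val then h.env else B.fin) - 7]

12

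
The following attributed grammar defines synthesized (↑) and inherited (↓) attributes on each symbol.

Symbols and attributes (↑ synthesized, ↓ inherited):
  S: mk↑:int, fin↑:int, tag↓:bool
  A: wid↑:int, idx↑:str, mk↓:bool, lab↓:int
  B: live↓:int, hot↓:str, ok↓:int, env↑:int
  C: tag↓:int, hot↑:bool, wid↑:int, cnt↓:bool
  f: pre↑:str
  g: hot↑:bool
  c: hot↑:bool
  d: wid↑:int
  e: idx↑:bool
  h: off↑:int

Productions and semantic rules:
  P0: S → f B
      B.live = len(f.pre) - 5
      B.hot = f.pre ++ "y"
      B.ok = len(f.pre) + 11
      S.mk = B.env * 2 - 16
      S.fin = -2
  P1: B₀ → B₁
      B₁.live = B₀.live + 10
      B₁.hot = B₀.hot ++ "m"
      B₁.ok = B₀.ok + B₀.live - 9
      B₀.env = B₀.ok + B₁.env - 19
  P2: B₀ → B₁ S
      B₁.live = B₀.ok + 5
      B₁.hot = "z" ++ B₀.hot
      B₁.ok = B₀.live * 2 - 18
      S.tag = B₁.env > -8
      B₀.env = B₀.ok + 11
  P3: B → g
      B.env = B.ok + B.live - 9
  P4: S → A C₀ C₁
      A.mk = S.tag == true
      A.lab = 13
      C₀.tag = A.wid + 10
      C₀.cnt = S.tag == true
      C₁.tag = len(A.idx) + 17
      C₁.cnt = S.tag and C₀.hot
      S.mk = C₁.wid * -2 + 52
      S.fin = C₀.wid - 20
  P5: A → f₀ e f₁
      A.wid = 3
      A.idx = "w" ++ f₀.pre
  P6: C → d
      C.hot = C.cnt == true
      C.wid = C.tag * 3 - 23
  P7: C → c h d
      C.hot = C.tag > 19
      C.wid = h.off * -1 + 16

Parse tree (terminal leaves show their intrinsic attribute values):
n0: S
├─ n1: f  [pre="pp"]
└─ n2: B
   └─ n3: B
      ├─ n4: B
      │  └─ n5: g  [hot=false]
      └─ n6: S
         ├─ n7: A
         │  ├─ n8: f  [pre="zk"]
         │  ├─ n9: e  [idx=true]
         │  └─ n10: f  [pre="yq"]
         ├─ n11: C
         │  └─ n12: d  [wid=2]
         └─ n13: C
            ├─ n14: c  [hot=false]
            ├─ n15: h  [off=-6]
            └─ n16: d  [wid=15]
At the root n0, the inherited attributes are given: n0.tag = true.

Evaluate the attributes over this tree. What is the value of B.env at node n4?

1. n0.tag = true  [given at root]
2. n1.pre = "pp"  [terminal]
3. n2.live = -3  [len(f.pre) - 5]
4. n2.hot = "ppy"  [f.pre ++ "y"]
5. n2.ok = 13  [len(f.pre) + 11]
6. n3.live = 7  [B₀.live + 10]
7. n3.hot = "ppym"  [B₀.hot ++ "m"]
8. n3.ok = 1  [B₀.ok + B₀.live - 9]
9. n4.live = 6  [B₀.ok + 5]
10. n4.hot = "zppym"  ["z" ++ B₀.hot]
11. n4.ok = -4  [B₀.live * 2 - 18]
12. n5.hot = false  [terminal]
13. n4.env = -7  [B.ok + B.live - 9]
14. n6.tag = true  [B₁.env > -8]
15. n7.mk = true  [S.tag == true]
16. n7.lab = 13  [13]
17. n8.pre = "zk"  [terminal]
18. n9.idx = true  [terminal]
19. n10.pre = "yq"  [terminal]
20. n7.wid = 3  [3]
21. n7.idx = "wzk"  ["w" ++ f₀.pre]
22. n11.tag = 13  [A.wid + 10]
23. n11.cnt = true  [S.tag == true]
24. n12.wid = 2  [terminal]
25. n11.hot = true  [C.cnt == true]
26. n11.wid = 16  [C.tag * 3 - 23]
27. n13.tag = 20  [len(A.idx) + 17]
28. n13.cnt = true  [S.tag and C₀.hot]
29. n14.hot = false  [terminal]
30. n15.off = -6  [terminal]
31. n16.wid = 15  [terminal]
32. n13.hot = true  [C.tag > 19]
33. n13.wid = 22  [h.off * -1 + 16]
34. n6.mk = 8  [C₁.wid * -2 + 52]
35. n6.fin = -4  [C₀.wid - 20]
36. n3.env = 12  [B₀.ok + 11]
37. n2.env = 6  [B₀.ok + B₁.env - 19]
38. n0.mk = -4  [B.env * 2 - 16]
39. n0.fin = -2  [-2]

-7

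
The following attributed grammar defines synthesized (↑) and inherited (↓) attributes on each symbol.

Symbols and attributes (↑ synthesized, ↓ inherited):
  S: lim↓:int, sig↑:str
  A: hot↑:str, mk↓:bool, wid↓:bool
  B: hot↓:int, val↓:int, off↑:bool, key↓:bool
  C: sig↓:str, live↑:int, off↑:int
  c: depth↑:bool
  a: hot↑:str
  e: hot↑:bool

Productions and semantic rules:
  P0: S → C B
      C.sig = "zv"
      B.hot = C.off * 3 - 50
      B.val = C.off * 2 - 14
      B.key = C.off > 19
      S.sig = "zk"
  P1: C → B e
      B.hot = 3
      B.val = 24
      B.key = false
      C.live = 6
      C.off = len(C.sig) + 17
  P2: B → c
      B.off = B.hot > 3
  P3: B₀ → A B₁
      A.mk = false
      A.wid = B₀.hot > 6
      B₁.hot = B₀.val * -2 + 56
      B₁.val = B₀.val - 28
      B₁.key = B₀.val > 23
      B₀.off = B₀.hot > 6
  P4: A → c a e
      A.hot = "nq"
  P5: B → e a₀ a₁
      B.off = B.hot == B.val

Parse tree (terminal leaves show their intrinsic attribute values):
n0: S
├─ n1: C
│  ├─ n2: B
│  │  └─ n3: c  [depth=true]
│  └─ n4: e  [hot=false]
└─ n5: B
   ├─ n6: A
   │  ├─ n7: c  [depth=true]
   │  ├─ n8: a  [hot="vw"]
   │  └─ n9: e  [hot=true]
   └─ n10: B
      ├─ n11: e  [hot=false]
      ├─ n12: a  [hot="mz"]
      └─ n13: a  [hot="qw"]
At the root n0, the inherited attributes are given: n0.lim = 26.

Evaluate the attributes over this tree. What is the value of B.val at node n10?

-4

1. n0.lim = 26  [given at root]
2. n1.sig = "zv"  ["zv"]
3. n2.hot = 3  [3]
4. n2.val = 24  [24]
5. n2.key = false  [false]
6. n3.depth = true  [terminal]
7. n2.off = false  [B.hot > 3]
8. n4.hot = false  [terminal]
9. n1.live = 6  [6]
10. n1.off = 19  [len(C.sig) + 17]
11. n5.hot = 7  [C.off * 3 - 50]
12. n5.val = 24  [C.off * 2 - 14]
13. n5.key = false  [C.off > 19]
14. n6.mk = false  [false]
15. n6.wid = true  [B₀.hot > 6]
16. n7.depth = true  [terminal]
17. n8.hot = "vw"  [terminal]
18. n9.hot = true  [terminal]
19. n6.hot = "nq"  ["nq"]
20. n10.hot = 8  [B₀.val * -2 + 56]
21. n10.val = -4  [B₀.val - 28]
22. n10.key = true  [B₀.val > 23]
23. n11.hot = false  [terminal]
24. n12.hot = "mz"  [terminal]
25. n13.hot = "qw"  [terminal]
26. n10.off = false  [B.hot == B.val]
27. n5.off = true  [B₀.hot > 6]
28. n0.sig = "zk"  ["zk"]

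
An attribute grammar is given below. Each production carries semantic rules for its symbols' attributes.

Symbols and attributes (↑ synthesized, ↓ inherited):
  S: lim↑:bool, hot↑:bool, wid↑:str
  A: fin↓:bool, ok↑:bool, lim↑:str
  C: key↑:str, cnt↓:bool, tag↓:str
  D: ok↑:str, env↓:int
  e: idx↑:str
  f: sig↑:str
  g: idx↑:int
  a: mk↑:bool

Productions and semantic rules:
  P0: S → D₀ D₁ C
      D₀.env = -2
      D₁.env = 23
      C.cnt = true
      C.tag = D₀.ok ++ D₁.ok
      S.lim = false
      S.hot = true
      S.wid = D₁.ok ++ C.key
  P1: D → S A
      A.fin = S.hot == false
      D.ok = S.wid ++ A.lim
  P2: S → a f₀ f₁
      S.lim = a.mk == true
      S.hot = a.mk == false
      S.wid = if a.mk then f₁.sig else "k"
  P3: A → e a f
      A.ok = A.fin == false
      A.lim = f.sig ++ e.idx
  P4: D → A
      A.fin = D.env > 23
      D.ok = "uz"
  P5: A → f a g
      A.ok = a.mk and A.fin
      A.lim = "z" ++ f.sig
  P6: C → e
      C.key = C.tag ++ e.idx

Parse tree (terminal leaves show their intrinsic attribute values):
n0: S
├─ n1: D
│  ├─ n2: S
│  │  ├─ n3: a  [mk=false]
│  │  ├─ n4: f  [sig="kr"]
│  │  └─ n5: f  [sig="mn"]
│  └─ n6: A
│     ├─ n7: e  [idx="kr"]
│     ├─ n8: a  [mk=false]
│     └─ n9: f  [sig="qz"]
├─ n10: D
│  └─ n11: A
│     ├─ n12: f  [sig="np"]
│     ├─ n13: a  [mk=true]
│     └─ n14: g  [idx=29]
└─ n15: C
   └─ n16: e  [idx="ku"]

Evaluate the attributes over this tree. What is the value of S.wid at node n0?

"uzkqzkruzku"

1. n1.env = -2  [-2]
2. n3.mk = false  [terminal]
3. n4.sig = "kr"  [terminal]
4. n5.sig = "mn"  [terminal]
5. n2.lim = false  [a.mk == true]
6. n2.hot = true  [a.mk == false]
7. n2.wid = "k"  [if a.mk then f₁.sig else "k"]
8. n6.fin = false  [S.hot == false]
9. n7.idx = "kr"  [terminal]
10. n8.mk = false  [terminal]
11. n9.sig = "qz"  [terminal]
12. n6.ok = true  [A.fin == false]
13. n6.lim = "qzkr"  [f.sig ++ e.idx]
14. n1.ok = "kqzkr"  [S.wid ++ A.lim]
15. n10.env = 23  [23]
16. n11.fin = false  [D.env > 23]
17. n12.sig = "np"  [terminal]
18. n13.mk = true  [terminal]
19. n14.idx = 29  [terminal]
20. n11.ok = false  [a.mk and A.fin]
21. n11.lim = "znp"  ["z" ++ f.sig]
22. n10.ok = "uz"  ["uz"]
23. n15.cnt = true  [true]
24. n15.tag = "kqzkruz"  [D₀.ok ++ D₁.ok]
25. n16.idx = "ku"  [terminal]
26. n15.key = "kqzkruzku"  [C.tag ++ e.idx]
27. n0.lim = false  [false]
28. n0.hot = true  [true]
29. n0.wid = "uzkqzkruzku"  [D₁.ok ++ C.key]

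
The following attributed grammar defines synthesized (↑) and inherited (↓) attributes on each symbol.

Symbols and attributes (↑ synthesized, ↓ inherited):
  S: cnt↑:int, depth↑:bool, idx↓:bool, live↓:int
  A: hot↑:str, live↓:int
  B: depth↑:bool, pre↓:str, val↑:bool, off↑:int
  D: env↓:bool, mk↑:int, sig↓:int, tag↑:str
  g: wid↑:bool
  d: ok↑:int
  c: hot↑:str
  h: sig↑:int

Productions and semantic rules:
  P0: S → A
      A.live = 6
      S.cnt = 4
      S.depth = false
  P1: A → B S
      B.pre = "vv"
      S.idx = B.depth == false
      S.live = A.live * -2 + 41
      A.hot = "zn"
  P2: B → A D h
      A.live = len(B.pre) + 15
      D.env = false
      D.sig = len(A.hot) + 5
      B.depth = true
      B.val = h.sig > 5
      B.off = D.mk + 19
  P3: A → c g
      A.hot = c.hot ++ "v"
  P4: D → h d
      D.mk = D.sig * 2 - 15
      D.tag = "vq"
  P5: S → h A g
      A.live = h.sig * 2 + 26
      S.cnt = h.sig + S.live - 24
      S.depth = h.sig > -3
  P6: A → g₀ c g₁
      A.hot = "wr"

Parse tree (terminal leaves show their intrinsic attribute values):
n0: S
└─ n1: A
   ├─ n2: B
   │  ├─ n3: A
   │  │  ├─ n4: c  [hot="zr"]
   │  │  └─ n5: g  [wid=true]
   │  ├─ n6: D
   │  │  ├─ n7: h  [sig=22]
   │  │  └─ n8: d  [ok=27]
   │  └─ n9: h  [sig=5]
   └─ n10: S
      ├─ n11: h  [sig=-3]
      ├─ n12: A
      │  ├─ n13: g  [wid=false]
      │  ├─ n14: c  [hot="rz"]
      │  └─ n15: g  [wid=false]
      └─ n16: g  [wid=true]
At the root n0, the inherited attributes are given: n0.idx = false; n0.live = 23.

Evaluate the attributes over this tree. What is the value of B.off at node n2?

20

1. n0.idx = false  [given at root]
2. n0.live = 23  [given at root]
3. n1.live = 6  [6]
4. n2.pre = "vv"  ["vv"]
5. n3.live = 17  [len(B.pre) + 15]
6. n4.hot = "zr"  [terminal]
7. n5.wid = true  [terminal]
8. n3.hot = "zrv"  [c.hot ++ "v"]
9. n6.env = false  [false]
10. n6.sig = 8  [len(A.hot) + 5]
11. n7.sig = 22  [terminal]
12. n8.ok = 27  [terminal]
13. n6.mk = 1  [D.sig * 2 - 15]
14. n6.tag = "vq"  ["vq"]
15. n9.sig = 5  [terminal]
16. n2.depth = true  [true]
17. n2.val = false  [h.sig > 5]
18. n2.off = 20  [D.mk + 19]
19. n10.idx = false  [B.depth == false]
20. n10.live = 29  [A.live * -2 + 41]
21. n11.sig = -3  [terminal]
22. n12.live = 20  [h.sig * 2 + 26]
23. n13.wid = false  [terminal]
24. n14.hot = "rz"  [terminal]
25. n15.wid = false  [terminal]
26. n12.hot = "wr"  ["wr"]
27. n16.wid = true  [terminal]
28. n10.cnt = 2  [h.sig + S.live - 24]
29. n10.depth = false  [h.sig > -3]
30. n1.hot = "zn"  ["zn"]
31. n0.cnt = 4  [4]
32. n0.depth = false  [false]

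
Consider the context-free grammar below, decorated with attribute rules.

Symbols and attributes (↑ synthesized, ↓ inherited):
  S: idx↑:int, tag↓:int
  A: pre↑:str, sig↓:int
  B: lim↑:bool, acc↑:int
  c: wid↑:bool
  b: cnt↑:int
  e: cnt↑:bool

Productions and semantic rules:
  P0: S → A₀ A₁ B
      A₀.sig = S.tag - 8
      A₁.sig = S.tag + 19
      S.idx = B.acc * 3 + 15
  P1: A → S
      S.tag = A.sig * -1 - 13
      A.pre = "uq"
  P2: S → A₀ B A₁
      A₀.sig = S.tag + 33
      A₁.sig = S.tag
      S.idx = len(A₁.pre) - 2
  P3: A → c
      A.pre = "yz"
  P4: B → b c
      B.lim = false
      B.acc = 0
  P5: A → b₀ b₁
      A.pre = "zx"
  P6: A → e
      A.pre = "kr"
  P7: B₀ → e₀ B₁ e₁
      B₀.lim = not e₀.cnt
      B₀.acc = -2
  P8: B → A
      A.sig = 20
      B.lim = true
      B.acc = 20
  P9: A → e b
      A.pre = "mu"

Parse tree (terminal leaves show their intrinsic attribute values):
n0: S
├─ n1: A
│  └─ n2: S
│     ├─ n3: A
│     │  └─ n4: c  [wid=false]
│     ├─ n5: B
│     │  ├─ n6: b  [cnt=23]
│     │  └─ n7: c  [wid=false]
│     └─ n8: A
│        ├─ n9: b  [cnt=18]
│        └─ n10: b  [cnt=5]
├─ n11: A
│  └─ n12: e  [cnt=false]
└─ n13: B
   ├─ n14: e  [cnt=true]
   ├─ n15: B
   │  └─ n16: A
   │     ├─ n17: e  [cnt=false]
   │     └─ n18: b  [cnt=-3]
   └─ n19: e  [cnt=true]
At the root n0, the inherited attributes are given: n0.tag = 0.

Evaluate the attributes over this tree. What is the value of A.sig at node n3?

28

1. n0.tag = 0  [given at root]
2. n1.sig = -8  [S.tag - 8]
3. n2.tag = -5  [A.sig * -1 - 13]
4. n3.sig = 28  [S.tag + 33]
5. n4.wid = false  [terminal]
6. n3.pre = "yz"  ["yz"]
7. n6.cnt = 23  [terminal]
8. n7.wid = false  [terminal]
9. n5.lim = false  [false]
10. n5.acc = 0  [0]
11. n8.sig = -5  [S.tag]
12. n9.cnt = 18  [terminal]
13. n10.cnt = 5  [terminal]
14. n8.pre = "zx"  ["zx"]
15. n2.idx = 0  [len(A₁.pre) - 2]
16. n1.pre = "uq"  ["uq"]
17. n11.sig = 19  [S.tag + 19]
18. n12.cnt = false  [terminal]
19. n11.pre = "kr"  ["kr"]
20. n14.cnt = true  [terminal]
21. n16.sig = 20  [20]
22. n17.cnt = false  [terminal]
23. n18.cnt = -3  [terminal]
24. n16.pre = "mu"  ["mu"]
25. n15.lim = true  [true]
26. n15.acc = 20  [20]
27. n19.cnt = true  [terminal]
28. n13.lim = false  [not e₀.cnt]
29. n13.acc = -2  [-2]
30. n0.idx = 9  [B.acc * 3 + 15]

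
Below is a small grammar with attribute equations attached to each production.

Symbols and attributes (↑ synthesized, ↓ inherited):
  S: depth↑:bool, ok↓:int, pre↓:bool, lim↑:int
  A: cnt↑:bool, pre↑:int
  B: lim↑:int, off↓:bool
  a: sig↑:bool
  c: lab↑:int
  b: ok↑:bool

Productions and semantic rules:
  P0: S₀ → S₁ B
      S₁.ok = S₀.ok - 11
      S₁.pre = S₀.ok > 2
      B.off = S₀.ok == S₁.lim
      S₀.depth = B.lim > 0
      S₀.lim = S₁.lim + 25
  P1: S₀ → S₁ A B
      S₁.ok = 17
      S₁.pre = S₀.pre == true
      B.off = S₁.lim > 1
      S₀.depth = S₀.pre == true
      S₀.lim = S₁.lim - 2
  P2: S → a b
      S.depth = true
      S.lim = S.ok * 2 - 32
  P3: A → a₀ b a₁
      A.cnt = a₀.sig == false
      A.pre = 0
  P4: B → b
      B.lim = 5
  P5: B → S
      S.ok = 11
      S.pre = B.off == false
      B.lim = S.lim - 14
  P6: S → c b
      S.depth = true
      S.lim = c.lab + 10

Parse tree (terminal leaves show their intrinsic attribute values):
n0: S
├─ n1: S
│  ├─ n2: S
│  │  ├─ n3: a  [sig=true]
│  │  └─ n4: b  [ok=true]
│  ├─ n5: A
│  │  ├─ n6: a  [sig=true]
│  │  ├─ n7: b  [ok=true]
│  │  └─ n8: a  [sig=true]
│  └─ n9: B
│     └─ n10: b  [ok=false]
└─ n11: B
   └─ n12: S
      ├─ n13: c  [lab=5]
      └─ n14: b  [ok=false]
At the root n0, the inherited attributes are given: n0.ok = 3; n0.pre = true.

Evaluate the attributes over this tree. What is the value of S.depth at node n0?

true

1. n0.ok = 3  [given at root]
2. n0.pre = true  [given at root]
3. n1.ok = -8  [S₀.ok - 11]
4. n1.pre = true  [S₀.ok > 2]
5. n2.ok = 17  [17]
6. n2.pre = true  [S₀.pre == true]
7. n3.sig = true  [terminal]
8. n4.ok = true  [terminal]
9. n2.depth = true  [true]
10. n2.lim = 2  [S.ok * 2 - 32]
11. n6.sig = true  [terminal]
12. n7.ok = true  [terminal]
13. n8.sig = true  [terminal]
14. n5.cnt = false  [a₀.sig == false]
15. n5.pre = 0  [0]
16. n9.off = true  [S₁.lim > 1]
17. n10.ok = false  [terminal]
18. n9.lim = 5  [5]
19. n1.depth = true  [S₀.pre == true]
20. n1.lim = 0  [S₁.lim - 2]
21. n11.off = false  [S₀.ok == S₁.lim]
22. n12.ok = 11  [11]
23. n12.pre = true  [B.off == false]
24. n13.lab = 5  [terminal]
25. n14.ok = false  [terminal]
26. n12.depth = true  [true]
27. n12.lim = 15  [c.lab + 10]
28. n11.lim = 1  [S.lim - 14]
29. n0.depth = true  [B.lim > 0]
30. n0.lim = 25  [S₁.lim + 25]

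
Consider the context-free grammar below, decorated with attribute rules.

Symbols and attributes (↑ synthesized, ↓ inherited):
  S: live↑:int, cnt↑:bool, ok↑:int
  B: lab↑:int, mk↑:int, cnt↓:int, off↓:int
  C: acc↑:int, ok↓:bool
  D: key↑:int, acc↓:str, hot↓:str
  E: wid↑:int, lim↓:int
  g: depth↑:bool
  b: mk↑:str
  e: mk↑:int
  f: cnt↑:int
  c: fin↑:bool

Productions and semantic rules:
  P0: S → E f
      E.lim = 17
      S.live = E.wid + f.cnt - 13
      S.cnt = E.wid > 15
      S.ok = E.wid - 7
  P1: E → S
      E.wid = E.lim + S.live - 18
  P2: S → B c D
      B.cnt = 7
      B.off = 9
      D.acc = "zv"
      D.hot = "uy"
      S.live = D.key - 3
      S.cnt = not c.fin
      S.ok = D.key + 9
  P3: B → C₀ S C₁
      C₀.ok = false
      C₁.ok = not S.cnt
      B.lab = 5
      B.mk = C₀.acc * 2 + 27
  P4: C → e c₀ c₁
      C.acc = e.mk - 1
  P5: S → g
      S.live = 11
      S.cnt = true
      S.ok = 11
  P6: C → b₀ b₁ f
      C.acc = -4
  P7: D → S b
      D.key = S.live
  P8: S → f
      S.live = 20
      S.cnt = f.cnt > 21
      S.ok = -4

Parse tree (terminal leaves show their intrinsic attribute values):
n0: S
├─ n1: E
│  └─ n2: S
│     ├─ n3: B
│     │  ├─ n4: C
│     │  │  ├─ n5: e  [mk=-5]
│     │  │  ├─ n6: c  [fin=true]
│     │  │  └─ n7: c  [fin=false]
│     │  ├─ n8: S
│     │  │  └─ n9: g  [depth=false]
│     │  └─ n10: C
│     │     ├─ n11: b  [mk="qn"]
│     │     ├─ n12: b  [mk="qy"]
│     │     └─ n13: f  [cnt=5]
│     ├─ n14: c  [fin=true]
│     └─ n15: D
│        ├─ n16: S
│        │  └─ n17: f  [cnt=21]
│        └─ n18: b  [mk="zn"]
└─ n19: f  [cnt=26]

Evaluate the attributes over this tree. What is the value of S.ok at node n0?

1. n1.lim = 17  [17]
2. n3.cnt = 7  [7]
3. n3.off = 9  [9]
4. n4.ok = false  [false]
5. n5.mk = -5  [terminal]
6. n6.fin = true  [terminal]
7. n7.fin = false  [terminal]
8. n4.acc = -6  [e.mk - 1]
9. n9.depth = false  [terminal]
10. n8.live = 11  [11]
11. n8.cnt = true  [true]
12. n8.ok = 11  [11]
13. n10.ok = false  [not S.cnt]
14. n11.mk = "qn"  [terminal]
15. n12.mk = "qy"  [terminal]
16. n13.cnt = 5  [terminal]
17. n10.acc = -4  [-4]
18. n3.lab = 5  [5]
19. n3.mk = 15  [C₀.acc * 2 + 27]
20. n14.fin = true  [terminal]
21. n15.acc = "zv"  ["zv"]
22. n15.hot = "uy"  ["uy"]
23. n17.cnt = 21  [terminal]
24. n16.live = 20  [20]
25. n16.cnt = false  [f.cnt > 21]
26. n16.ok = -4  [-4]
27. n18.mk = "zn"  [terminal]
28. n15.key = 20  [S.live]
29. n2.live = 17  [D.key - 3]
30. n2.cnt = false  [not c.fin]
31. n2.ok = 29  [D.key + 9]
32. n1.wid = 16  [E.lim + S.live - 18]
33. n19.cnt = 26  [terminal]
34. n0.live = 29  [E.wid + f.cnt - 13]
35. n0.cnt = true  [E.wid > 15]
36. n0.ok = 9  [E.wid - 7]

9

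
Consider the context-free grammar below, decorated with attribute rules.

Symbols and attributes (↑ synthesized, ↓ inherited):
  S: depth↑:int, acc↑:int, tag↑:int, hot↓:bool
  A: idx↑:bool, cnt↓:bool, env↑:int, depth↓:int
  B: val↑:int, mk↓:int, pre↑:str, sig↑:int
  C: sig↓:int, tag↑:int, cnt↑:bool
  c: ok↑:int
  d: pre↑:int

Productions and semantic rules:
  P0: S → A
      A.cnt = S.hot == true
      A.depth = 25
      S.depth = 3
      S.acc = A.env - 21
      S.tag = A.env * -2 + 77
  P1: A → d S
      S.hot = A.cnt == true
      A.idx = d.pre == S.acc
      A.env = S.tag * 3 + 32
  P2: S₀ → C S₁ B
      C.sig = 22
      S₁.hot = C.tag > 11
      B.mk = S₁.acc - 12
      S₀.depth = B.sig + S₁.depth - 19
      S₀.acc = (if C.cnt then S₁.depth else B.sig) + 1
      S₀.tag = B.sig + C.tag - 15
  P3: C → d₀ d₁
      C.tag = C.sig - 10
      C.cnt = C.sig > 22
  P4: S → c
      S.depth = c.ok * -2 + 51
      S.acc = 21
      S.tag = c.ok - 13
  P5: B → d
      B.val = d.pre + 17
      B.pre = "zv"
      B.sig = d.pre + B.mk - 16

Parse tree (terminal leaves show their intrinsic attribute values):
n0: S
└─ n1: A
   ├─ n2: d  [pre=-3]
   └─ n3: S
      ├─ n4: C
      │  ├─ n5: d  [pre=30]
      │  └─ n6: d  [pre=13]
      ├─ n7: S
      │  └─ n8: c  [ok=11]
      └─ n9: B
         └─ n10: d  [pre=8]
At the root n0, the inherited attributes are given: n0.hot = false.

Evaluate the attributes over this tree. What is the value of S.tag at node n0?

25

1. n0.hot = false  [given at root]
2. n1.cnt = false  [S.hot == true]
3. n1.depth = 25  [25]
4. n2.pre = -3  [terminal]
5. n3.hot = false  [A.cnt == true]
6. n4.sig = 22  [22]
7. n5.pre = 30  [terminal]
8. n6.pre = 13  [terminal]
9. n4.tag = 12  [C.sig - 10]
10. n4.cnt = false  [C.sig > 22]
11. n7.hot = true  [C.tag > 11]
12. n8.ok = 11  [terminal]
13. n7.depth = 29  [c.ok * -2 + 51]
14. n7.acc = 21  [21]
15. n7.tag = -2  [c.ok - 13]
16. n9.mk = 9  [S₁.acc - 12]
17. n10.pre = 8  [terminal]
18. n9.val = 25  [d.pre + 17]
19. n9.pre = "zv"  ["zv"]
20. n9.sig = 1  [d.pre + B.mk - 16]
21. n3.depth = 11  [B.sig + S₁.depth - 19]
22. n3.acc = 2  [(if C.cnt then S₁.depth else B.sig) + 1]
23. n3.tag = -2  [B.sig + C.tag - 15]
24. n1.idx = false  [d.pre == S.acc]
25. n1.env = 26  [S.tag * 3 + 32]
26. n0.depth = 3  [3]
27. n0.acc = 5  [A.env - 21]
28. n0.tag = 25  [A.env * -2 + 77]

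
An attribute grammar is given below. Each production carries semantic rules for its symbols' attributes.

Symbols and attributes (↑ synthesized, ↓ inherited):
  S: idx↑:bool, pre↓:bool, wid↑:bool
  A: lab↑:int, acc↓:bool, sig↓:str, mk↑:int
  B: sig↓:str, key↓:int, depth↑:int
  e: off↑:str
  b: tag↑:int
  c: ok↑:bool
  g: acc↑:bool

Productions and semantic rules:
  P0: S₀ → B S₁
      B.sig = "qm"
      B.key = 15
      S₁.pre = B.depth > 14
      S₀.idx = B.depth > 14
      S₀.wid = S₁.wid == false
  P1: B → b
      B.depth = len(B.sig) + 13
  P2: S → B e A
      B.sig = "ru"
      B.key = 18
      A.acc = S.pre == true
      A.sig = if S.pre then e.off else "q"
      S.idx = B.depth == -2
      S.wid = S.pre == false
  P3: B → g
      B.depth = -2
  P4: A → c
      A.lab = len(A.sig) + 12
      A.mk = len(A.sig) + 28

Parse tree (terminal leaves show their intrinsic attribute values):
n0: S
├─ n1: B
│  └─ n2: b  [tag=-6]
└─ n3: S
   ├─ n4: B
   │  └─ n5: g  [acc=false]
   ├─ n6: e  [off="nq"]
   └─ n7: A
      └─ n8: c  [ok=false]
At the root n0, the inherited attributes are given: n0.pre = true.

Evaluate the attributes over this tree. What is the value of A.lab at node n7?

14

1. n0.pre = true  [given at root]
2. n1.sig = "qm"  ["qm"]
3. n1.key = 15  [15]
4. n2.tag = -6  [terminal]
5. n1.depth = 15  [len(B.sig) + 13]
6. n3.pre = true  [B.depth > 14]
7. n4.sig = "ru"  ["ru"]
8. n4.key = 18  [18]
9. n5.acc = false  [terminal]
10. n4.depth = -2  [-2]
11. n6.off = "nq"  [terminal]
12. n7.acc = true  [S.pre == true]
13. n7.sig = "nq"  [if S.pre then e.off else "q"]
14. n8.ok = false  [terminal]
15. n7.lab = 14  [len(A.sig) + 12]
16. n7.mk = 30  [len(A.sig) + 28]
17. n3.idx = true  [B.depth == -2]
18. n3.wid = false  [S.pre == false]
19. n0.idx = true  [B.depth > 14]
20. n0.wid = true  [S₁.wid == false]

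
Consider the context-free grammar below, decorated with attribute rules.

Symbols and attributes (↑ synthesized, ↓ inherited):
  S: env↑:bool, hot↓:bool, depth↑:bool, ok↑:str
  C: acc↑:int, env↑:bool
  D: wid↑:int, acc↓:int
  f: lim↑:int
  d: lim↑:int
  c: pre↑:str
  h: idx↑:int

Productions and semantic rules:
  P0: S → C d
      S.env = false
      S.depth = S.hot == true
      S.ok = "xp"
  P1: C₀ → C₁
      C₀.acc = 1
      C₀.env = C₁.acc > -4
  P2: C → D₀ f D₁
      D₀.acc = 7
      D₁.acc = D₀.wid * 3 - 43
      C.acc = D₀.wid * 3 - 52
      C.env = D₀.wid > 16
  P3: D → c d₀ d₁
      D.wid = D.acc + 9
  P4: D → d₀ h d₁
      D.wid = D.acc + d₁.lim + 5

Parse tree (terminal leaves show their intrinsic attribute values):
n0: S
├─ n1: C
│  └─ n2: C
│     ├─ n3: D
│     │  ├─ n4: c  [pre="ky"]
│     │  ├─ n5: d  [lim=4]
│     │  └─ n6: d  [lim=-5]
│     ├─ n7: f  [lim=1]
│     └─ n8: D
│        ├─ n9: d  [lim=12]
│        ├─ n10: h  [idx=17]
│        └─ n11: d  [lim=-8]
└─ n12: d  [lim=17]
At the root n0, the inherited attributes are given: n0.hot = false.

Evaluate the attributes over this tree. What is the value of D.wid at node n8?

2

1. n0.hot = false  [given at root]
2. n3.acc = 7  [7]
3. n4.pre = "ky"  [terminal]
4. n5.lim = 4  [terminal]
5. n6.lim = -5  [terminal]
6. n3.wid = 16  [D.acc + 9]
7. n7.lim = 1  [terminal]
8. n8.acc = 5  [D₀.wid * 3 - 43]
9. n9.lim = 12  [terminal]
10. n10.idx = 17  [terminal]
11. n11.lim = -8  [terminal]
12. n8.wid = 2  [D.acc + d₁.lim + 5]
13. n2.acc = -4  [D₀.wid * 3 - 52]
14. n2.env = false  [D₀.wid > 16]
15. n1.acc = 1  [1]
16. n1.env = false  [C₁.acc > -4]
17. n12.lim = 17  [terminal]
18. n0.env = false  [false]
19. n0.depth = false  [S.hot == true]
20. n0.ok = "xp"  ["xp"]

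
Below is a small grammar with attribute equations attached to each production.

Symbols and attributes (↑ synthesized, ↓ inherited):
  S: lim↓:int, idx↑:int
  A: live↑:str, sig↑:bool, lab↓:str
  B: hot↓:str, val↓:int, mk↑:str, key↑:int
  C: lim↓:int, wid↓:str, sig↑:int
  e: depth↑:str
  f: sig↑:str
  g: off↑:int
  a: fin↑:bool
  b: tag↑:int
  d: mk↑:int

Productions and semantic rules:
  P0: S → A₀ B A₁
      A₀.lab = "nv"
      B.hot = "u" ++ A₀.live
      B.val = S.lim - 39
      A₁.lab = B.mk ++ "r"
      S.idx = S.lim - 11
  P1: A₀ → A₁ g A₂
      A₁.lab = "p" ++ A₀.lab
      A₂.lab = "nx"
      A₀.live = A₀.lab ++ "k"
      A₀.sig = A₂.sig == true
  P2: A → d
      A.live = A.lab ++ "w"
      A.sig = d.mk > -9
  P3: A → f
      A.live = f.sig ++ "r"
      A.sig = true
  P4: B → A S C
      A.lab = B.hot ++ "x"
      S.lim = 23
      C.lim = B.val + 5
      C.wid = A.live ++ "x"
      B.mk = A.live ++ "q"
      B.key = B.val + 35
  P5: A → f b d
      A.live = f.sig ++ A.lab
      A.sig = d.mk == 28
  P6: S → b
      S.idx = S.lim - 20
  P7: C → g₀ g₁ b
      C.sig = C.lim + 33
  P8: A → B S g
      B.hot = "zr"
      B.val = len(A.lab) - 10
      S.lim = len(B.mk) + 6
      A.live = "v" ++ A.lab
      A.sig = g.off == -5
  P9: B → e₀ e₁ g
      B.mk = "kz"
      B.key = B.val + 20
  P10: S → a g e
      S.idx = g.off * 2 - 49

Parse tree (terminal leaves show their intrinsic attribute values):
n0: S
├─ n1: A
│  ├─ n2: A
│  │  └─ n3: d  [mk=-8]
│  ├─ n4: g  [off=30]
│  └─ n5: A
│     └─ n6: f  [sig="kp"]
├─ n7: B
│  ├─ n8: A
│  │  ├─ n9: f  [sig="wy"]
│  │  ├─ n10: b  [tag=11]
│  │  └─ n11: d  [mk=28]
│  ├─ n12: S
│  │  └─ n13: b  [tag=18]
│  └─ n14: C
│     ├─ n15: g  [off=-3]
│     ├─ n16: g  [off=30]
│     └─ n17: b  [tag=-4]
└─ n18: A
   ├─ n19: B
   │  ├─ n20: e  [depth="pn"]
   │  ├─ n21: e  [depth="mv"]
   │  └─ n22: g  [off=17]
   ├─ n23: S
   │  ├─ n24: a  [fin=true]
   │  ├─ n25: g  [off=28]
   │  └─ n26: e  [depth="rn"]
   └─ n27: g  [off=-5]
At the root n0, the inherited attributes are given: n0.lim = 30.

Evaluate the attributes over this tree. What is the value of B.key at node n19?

19

1. n0.lim = 30  [given at root]
2. n1.lab = "nv"  ["nv"]
3. n2.lab = "pnv"  ["p" ++ A₀.lab]
4. n3.mk = -8  [terminal]
5. n2.live = "pnvw"  [A.lab ++ "w"]
6. n2.sig = true  [d.mk > -9]
7. n4.off = 30  [terminal]
8. n5.lab = "nx"  ["nx"]
9. n6.sig = "kp"  [terminal]
10. n5.live = "kpr"  [f.sig ++ "r"]
11. n5.sig = true  [true]
12. n1.live = "nvk"  [A₀.lab ++ "k"]
13. n1.sig = true  [A₂.sig == true]
14. n7.hot = "unvk"  ["u" ++ A₀.live]
15. n7.val = -9  [S.lim - 39]
16. n8.lab = "unvkx"  [B.hot ++ "x"]
17. n9.sig = "wy"  [terminal]
18. n10.tag = 11  [terminal]
19. n11.mk = 28  [terminal]
20. n8.live = "wyunvkx"  [f.sig ++ A.lab]
21. n8.sig = true  [d.mk == 28]
22. n12.lim = 23  [23]
23. n13.tag = 18  [terminal]
24. n12.idx = 3  [S.lim - 20]
25. n14.lim = -4  [B.val + 5]
26. n14.wid = "wyunvkxx"  [A.live ++ "x"]
27. n15.off = -3  [terminal]
28. n16.off = 30  [terminal]
29. n17.tag = -4  [terminal]
30. n14.sig = 29  [C.lim + 33]
31. n7.mk = "wyunvkxq"  [A.live ++ "q"]
32. n7.key = 26  [B.val + 35]
33. n18.lab = "wyunvkxqr"  [B.mk ++ "r"]
34. n19.hot = "zr"  ["zr"]
35. n19.val = -1  [len(A.lab) - 10]
36. n20.depth = "pn"  [terminal]
37. n21.depth = "mv"  [terminal]
38. n22.off = 17  [terminal]
39. n19.mk = "kz"  ["kz"]
40. n19.key = 19  [B.val + 20]
41. n23.lim = 8  [len(B.mk) + 6]
42. n24.fin = true  [terminal]
43. n25.off = 28  [terminal]
44. n26.depth = "rn"  [terminal]
45. n23.idx = 7  [g.off * 2 - 49]
46. n27.off = -5  [terminal]
47. n18.live = "vwyunvkxqr"  ["v" ++ A.lab]
48. n18.sig = true  [g.off == -5]
49. n0.idx = 19  [S.lim - 11]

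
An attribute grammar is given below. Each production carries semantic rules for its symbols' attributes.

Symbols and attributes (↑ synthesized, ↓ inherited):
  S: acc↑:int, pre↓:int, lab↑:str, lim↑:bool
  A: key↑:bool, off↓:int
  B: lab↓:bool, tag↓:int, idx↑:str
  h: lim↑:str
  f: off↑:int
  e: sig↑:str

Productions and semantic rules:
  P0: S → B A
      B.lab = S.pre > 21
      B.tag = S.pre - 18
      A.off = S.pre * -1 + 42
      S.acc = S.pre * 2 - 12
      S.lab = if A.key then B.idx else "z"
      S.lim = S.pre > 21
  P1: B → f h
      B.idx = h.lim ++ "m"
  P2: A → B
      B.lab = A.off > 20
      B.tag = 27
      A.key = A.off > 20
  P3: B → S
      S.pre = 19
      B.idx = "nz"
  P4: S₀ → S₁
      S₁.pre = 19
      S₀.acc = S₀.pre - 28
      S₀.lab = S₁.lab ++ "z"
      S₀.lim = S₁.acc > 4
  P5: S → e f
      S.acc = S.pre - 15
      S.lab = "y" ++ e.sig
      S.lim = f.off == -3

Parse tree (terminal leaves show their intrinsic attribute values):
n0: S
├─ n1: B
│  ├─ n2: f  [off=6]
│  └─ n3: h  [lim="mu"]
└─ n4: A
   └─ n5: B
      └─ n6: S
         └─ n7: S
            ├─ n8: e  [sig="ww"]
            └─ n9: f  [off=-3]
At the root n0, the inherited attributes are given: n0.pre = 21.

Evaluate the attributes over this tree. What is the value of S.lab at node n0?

"mum"

1. n0.pre = 21  [given at root]
2. n1.lab = false  [S.pre > 21]
3. n1.tag = 3  [S.pre - 18]
4. n2.off = 6  [terminal]
5. n3.lim = "mu"  [terminal]
6. n1.idx = "mum"  [h.lim ++ "m"]
7. n4.off = 21  [S.pre * -1 + 42]
8. n5.lab = true  [A.off > 20]
9. n5.tag = 27  [27]
10. n6.pre = 19  [19]
11. n7.pre = 19  [19]
12. n8.sig = "ww"  [terminal]
13. n9.off = -3  [terminal]
14. n7.acc = 4  [S.pre - 15]
15. n7.lab = "yww"  ["y" ++ e.sig]
16. n7.lim = true  [f.off == -3]
17. n6.acc = -9  [S₀.pre - 28]
18. n6.lab = "ywwz"  [S₁.lab ++ "z"]
19. n6.lim = false  [S₁.acc > 4]
20. n5.idx = "nz"  ["nz"]
21. n4.key = true  [A.off > 20]
22. n0.acc = 30  [S.pre * 2 - 12]
23. n0.lab = "mum"  [if A.key then B.idx else "z"]
24. n0.lim = false  [S.pre > 21]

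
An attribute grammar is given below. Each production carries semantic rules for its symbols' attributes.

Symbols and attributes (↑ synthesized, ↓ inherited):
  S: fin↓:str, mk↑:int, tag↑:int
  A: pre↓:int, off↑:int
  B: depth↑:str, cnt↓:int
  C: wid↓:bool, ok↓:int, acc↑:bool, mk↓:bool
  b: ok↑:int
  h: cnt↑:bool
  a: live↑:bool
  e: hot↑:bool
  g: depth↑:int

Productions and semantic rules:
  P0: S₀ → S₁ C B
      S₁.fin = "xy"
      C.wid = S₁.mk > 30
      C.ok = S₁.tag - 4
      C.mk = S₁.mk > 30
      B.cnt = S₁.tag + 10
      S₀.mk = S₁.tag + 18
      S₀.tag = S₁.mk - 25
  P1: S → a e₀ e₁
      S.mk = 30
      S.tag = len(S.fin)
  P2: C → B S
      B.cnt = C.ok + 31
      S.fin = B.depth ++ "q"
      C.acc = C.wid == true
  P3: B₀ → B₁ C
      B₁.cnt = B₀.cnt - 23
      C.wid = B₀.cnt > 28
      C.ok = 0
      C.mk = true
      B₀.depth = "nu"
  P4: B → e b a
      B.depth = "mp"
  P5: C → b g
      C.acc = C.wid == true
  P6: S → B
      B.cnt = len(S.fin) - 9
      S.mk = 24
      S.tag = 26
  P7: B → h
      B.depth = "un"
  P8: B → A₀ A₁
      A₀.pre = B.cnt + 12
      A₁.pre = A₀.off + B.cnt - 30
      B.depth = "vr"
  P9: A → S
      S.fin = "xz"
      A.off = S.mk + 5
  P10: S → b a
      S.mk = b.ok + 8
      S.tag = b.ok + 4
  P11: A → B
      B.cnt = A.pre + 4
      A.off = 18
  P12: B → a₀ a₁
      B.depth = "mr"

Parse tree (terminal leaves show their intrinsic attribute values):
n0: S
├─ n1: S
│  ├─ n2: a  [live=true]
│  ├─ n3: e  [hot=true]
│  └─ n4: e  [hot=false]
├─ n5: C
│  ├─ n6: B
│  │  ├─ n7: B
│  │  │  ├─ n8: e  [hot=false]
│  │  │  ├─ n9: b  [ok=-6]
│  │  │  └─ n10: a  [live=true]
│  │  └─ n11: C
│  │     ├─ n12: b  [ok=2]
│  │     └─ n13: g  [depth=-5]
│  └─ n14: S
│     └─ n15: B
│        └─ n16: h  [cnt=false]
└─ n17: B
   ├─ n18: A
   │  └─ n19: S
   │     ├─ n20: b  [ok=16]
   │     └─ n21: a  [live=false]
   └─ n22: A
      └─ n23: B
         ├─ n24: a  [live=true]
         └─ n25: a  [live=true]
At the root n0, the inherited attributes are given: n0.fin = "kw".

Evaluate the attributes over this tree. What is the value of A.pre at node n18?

1. n0.fin = "kw"  [given at root]
2. n1.fin = "xy"  ["xy"]
3. n2.live = true  [terminal]
4. n3.hot = true  [terminal]
5. n4.hot = false  [terminal]
6. n1.mk = 30  [30]
7. n1.tag = 2  [len(S.fin)]
8. n5.wid = false  [S₁.mk > 30]
9. n5.ok = -2  [S₁.tag - 4]
10. n5.mk = false  [S₁.mk > 30]
11. n6.cnt = 29  [C.ok + 31]
12. n7.cnt = 6  [B₀.cnt - 23]
13. n8.hot = false  [terminal]
14. n9.ok = -6  [terminal]
15. n10.live = true  [terminal]
16. n7.depth = "mp"  ["mp"]
17. n11.wid = true  [B₀.cnt > 28]
18. n11.ok = 0  [0]
19. n11.mk = true  [true]
20. n12.ok = 2  [terminal]
21. n13.depth = -5  [terminal]
22. n11.acc = true  [C.wid == true]
23. n6.depth = "nu"  ["nu"]
24. n14.fin = "nuq"  [B.depth ++ "q"]
25. n15.cnt = -6  [len(S.fin) - 9]
26. n16.cnt = false  [terminal]
27. n15.depth = "un"  ["un"]
28. n14.mk = 24  [24]
29. n14.tag = 26  [26]
30. n5.acc = false  [C.wid == true]
31. n17.cnt = 12  [S₁.tag + 10]
32. n18.pre = 24  [B.cnt + 12]
33. n19.fin = "xz"  ["xz"]
34. n20.ok = 16  [terminal]
35. n21.live = false  [terminal]
36. n19.mk = 24  [b.ok + 8]
37. n19.tag = 20  [b.ok + 4]
38. n18.off = 29  [S.mk + 5]
39. n22.pre = 11  [A₀.off + B.cnt - 30]
40. n23.cnt = 15  [A.pre + 4]
41. n24.live = true  [terminal]
42. n25.live = true  [terminal]
43. n23.depth = "mr"  ["mr"]
44. n22.off = 18  [18]
45. n17.depth = "vr"  ["vr"]
46. n0.mk = 20  [S₁.tag + 18]
47. n0.tag = 5  [S₁.mk - 25]

24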